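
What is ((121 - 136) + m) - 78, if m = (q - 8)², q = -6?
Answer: 103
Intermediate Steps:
m = 196 (m = (-6 - 8)² = (-14)² = 196)
((121 - 136) + m) - 78 = ((121 - 136) + 196) - 78 = (-15 + 196) - 78 = 181 - 78 = 103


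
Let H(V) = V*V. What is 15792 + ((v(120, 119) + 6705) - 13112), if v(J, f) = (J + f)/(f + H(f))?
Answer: 134018039/14280 ≈ 9385.0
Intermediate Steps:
H(V) = V²
v(J, f) = (J + f)/(f + f²)
15792 + ((v(120, 119) + 6705) - 13112) = 15792 + (((120 + 119)/(119*(1 + 119)) + 6705) - 13112) = 15792 + (((1/119)*239/120 + 6705) - 13112) = 15792 + (((1/119)*(1/120)*239 + 6705) - 13112) = 15792 + ((239/14280 + 6705) - 13112) = 15792 + (95747639/14280 - 13112) = 15792 - 91491721/14280 = 134018039/14280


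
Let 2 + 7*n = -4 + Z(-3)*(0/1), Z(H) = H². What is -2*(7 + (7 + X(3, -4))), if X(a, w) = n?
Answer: -184/7 ≈ -26.286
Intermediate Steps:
n = -6/7 (n = -2/7 + (-4 + (-3)²*(0/1))/7 = -2/7 + (-4 + 9*(0*1))/7 = -2/7 + (-4 + 9*0)/7 = -2/7 + (-4 + 0)/7 = -2/7 + (⅐)*(-4) = -2/7 - 4/7 = -6/7 ≈ -0.85714)
X(a, w) = -6/7
-2*(7 + (7 + X(3, -4))) = -2*(7 + (7 - 6/7)) = -2*(7 + 43/7) = -2*92/7 = -184/7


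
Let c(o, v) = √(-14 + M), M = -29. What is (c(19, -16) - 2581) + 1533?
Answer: -1048 + I*√43 ≈ -1048.0 + 6.5574*I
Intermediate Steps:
c(o, v) = I*√43 (c(o, v) = √(-14 - 29) = √(-43) = I*√43)
(c(19, -16) - 2581) + 1533 = (I*√43 - 2581) + 1533 = (-2581 + I*√43) + 1533 = -1048 + I*√43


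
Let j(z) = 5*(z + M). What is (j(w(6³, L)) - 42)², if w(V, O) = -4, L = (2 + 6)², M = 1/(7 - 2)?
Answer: 3721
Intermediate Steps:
M = ⅕ (M = 1/5 = ⅕ ≈ 0.20000)
L = 64 (L = 8² = 64)
j(z) = 1 + 5*z (j(z) = 5*(z + ⅕) = 5*(⅕ + z) = 1 + 5*z)
(j(w(6³, L)) - 42)² = ((1 + 5*(-4)) - 42)² = ((1 - 20) - 42)² = (-19 - 42)² = (-61)² = 3721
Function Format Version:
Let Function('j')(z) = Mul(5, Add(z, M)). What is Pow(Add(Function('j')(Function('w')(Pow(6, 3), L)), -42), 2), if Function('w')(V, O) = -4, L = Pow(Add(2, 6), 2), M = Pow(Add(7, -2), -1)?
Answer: 3721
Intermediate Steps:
M = Rational(1, 5) (M = Pow(5, -1) = Rational(1, 5) ≈ 0.20000)
L = 64 (L = Pow(8, 2) = 64)
Function('j')(z) = Add(1, Mul(5, z)) (Function('j')(z) = Mul(5, Add(z, Rational(1, 5))) = Mul(5, Add(Rational(1, 5), z)) = Add(1, Mul(5, z)))
Pow(Add(Function('j')(Function('w')(Pow(6, 3), L)), -42), 2) = Pow(Add(Add(1, Mul(5, -4)), -42), 2) = Pow(Add(Add(1, -20), -42), 2) = Pow(Add(-19, -42), 2) = Pow(-61, 2) = 3721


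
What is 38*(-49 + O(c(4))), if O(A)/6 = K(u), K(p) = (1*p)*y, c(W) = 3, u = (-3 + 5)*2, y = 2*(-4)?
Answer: -9158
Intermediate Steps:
y = -8
u = 4 (u = 2*2 = 4)
K(p) = -8*p (K(p) = (1*p)*(-8) = p*(-8) = -8*p)
O(A) = -192 (O(A) = 6*(-8*4) = 6*(-32) = -192)
38*(-49 + O(c(4))) = 38*(-49 - 192) = 38*(-241) = -9158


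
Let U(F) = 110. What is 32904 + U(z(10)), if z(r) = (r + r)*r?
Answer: 33014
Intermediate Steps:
z(r) = 2*r² (z(r) = (2*r)*r = 2*r²)
32904 + U(z(10)) = 32904 + 110 = 33014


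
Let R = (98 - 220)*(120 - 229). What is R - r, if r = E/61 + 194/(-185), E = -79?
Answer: 150094379/11285 ≈ 13300.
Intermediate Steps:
r = -26449/11285 (r = -79/61 + 194/(-185) = -79*1/61 + 194*(-1/185) = -79/61 - 194/185 = -26449/11285 ≈ -2.3437)
R = 13298 (R = -122*(-109) = 13298)
R - r = 13298 - 1*(-26449/11285) = 13298 + 26449/11285 = 150094379/11285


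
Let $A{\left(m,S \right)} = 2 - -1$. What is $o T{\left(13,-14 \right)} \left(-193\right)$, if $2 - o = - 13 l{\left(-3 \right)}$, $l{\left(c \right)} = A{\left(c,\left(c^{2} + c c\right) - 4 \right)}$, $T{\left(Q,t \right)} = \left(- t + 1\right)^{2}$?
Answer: $-1780425$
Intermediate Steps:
$T{\left(Q,t \right)} = \left(1 - t\right)^{2}$
$A{\left(m,S \right)} = 3$ ($A{\left(m,S \right)} = 2 + 1 = 3$)
$l{\left(c \right)} = 3$
$o = 41$ ($o = 2 - \left(-13\right) 3 = 2 - -39 = 2 + 39 = 41$)
$o T{\left(13,-14 \right)} \left(-193\right) = 41 \left(-1 - 14\right)^{2} \left(-193\right) = 41 \left(-15\right)^{2} \left(-193\right) = 41 \cdot 225 \left(-193\right) = 9225 \left(-193\right) = -1780425$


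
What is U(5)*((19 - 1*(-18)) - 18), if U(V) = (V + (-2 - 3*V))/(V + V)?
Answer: -114/5 ≈ -22.800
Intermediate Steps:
U(V) = (-2 - 2*V)/(2*V) (U(V) = (-2 - 2*V)/((2*V)) = (-2 - 2*V)*(1/(2*V)) = (-2 - 2*V)/(2*V))
U(5)*((19 - 1*(-18)) - 18) = ((-1 - 1*5)/5)*((19 - 1*(-18)) - 18) = ((-1 - 5)/5)*((19 + 18) - 18) = ((1/5)*(-6))*(37 - 18) = -6/5*19 = -114/5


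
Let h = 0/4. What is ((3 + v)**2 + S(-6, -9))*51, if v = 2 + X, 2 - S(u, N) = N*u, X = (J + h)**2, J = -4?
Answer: 19839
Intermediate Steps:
h = 0 (h = 0*(1/4) = 0)
X = 16 (X = (-4 + 0)**2 = (-4)**2 = 16)
S(u, N) = 2 - N*u
v = 18 (v = 2 + 16 = 18)
((3 + v)**2 + S(-6, -9))*51 = ((3 + 18)**2 + (2 - 1*(-9)*(-6)))*51 = (21**2 + (2 - 54))*51 = (441 - 52)*51 = 389*51 = 19839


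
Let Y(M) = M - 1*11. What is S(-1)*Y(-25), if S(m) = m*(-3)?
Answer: -108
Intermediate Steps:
Y(M) = -11 + M (Y(M) = M - 11 = -11 + M)
S(m) = -3*m
S(-1)*Y(-25) = (-3*(-1))*(-11 - 25) = 3*(-36) = -108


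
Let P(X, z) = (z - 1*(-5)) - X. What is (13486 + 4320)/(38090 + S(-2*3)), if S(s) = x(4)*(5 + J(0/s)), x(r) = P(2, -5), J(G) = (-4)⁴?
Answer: 8903/18784 ≈ 0.47397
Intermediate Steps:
P(X, z) = 5 + z - X (P(X, z) = (z + 5) - X = (5 + z) - X = 5 + z - X)
J(G) = 256
x(r) = -2 (x(r) = 5 - 5 - 1*2 = 5 - 5 - 2 = -2)
S(s) = -522 (S(s) = -2*(5 + 256) = -2*261 = -522)
(13486 + 4320)/(38090 + S(-2*3)) = (13486 + 4320)/(38090 - 522) = 17806/37568 = 17806*(1/37568) = 8903/18784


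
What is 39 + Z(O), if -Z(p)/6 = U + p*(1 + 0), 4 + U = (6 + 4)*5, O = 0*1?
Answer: -237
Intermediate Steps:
O = 0
U = 46 (U = -4 + (6 + 4)*5 = -4 + 10*5 = -4 + 50 = 46)
Z(p) = -276 - 6*p (Z(p) = -6*(46 + p*(1 + 0)) = -6*(46 + p*1) = -6*(46 + p) = -276 - 6*p)
39 + Z(O) = 39 + (-276 - 6*0) = 39 + (-276 + 0) = 39 - 276 = -237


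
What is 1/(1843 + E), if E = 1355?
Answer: 1/3198 ≈ 0.00031270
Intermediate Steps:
1/(1843 + E) = 1/(1843 + 1355) = 1/3198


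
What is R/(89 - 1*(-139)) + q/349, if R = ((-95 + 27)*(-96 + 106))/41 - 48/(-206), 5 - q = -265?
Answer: 58966834/84008139 ≈ 0.70192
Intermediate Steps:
q = 270 (q = 5 - 1*(-265) = 5 + 265 = 270)
R = -69056/4223 (R = -68*10*(1/41) - 48*(-1/206) = -680*1/41 + 24/103 = -680/41 + 24/103 = -69056/4223 ≈ -16.352)
R/(89 - 1*(-139)) + q/349 = -69056/(4223*(89 - 1*(-139))) + 270/349 = -69056/(4223*(89 + 139)) + 270*(1/349) = -69056/4223/228 + 270/349 = -69056/4223*1/228 + 270/349 = -17264/240711 + 270/349 = 58966834/84008139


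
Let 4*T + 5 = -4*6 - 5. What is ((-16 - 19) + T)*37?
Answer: -3219/2 ≈ -1609.5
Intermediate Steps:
T = -17/2 (T = -5/4 + (-4*6 - 5)/4 = -5/4 + (-24 - 5)/4 = -5/4 + (¼)*(-29) = -5/4 - 29/4 = -17/2 ≈ -8.5000)
((-16 - 19) + T)*37 = ((-16 - 19) - 17/2)*37 = (-35 - 17/2)*37 = -87/2*37 = -3219/2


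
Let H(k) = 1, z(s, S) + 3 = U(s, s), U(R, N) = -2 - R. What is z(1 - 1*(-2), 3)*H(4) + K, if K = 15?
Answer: 7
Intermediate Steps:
z(s, S) = -5 - s (z(s, S) = -3 + (-2 - s) = -5 - s)
z(1 - 1*(-2), 3)*H(4) + K = (-5 - (1 - 1*(-2)))*1 + 15 = (-5 - (1 + 2))*1 + 15 = (-5 - 1*3)*1 + 15 = (-5 - 3)*1 + 15 = -8*1 + 15 = -8 + 15 = 7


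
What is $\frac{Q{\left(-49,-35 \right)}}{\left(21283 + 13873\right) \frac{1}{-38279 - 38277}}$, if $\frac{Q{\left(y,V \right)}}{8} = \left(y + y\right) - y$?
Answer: $\frac{7502488}{8789} \approx 853.62$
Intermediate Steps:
$Q{\left(y,V \right)} = 8 y$ ($Q{\left(y,V \right)} = 8 \left(\left(y + y\right) - y\right) = 8 \left(2 y - y\right) = 8 y$)
$\frac{Q{\left(-49,-35 \right)}}{\left(21283 + 13873\right) \frac{1}{-38279 - 38277}} = \frac{8 \left(-49\right)}{\left(21283 + 13873\right) \frac{1}{-38279 - 38277}} = - \frac{392}{35156 \frac{1}{-76556}} = - \frac{392}{35156 \left(- \frac{1}{76556}\right)} = - \frac{392}{- \frac{8789}{19139}} = \left(-392\right) \left(- \frac{19139}{8789}\right) = \frac{7502488}{8789}$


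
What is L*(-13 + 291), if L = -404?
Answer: -112312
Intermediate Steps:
L*(-13 + 291) = -404*(-13 + 291) = -404*278 = -112312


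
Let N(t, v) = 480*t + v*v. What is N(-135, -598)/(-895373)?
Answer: -292804/895373 ≈ -0.32702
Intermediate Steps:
N(t, v) = v² + 480*t (N(t, v) = 480*t + v² = v² + 480*t)
N(-135, -598)/(-895373) = ((-598)² + 480*(-135))/(-895373) = (357604 - 64800)*(-1/895373) = 292804*(-1/895373) = -292804/895373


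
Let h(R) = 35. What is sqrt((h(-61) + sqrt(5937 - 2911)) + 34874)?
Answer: sqrt(34909 + sqrt(3026)) ≈ 186.99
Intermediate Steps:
sqrt((h(-61) + sqrt(5937 - 2911)) + 34874) = sqrt((35 + sqrt(5937 - 2911)) + 34874) = sqrt((35 + sqrt(3026)) + 34874) = sqrt(34909 + sqrt(3026))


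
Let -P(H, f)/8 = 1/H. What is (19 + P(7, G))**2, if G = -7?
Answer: 15625/49 ≈ 318.88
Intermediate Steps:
P(H, f) = -8/H
(19 + P(7, G))**2 = (19 - 8/7)**2 = (125/7)**2 = 15625/49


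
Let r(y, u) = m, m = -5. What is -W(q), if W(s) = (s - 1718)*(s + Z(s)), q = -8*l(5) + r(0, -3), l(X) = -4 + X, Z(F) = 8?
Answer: -8655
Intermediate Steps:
r(y, u) = -5
q = -13 (q = -8*(-4 + 5) - 5 = -8*1 - 5 = -8 - 5 = -13)
W(s) = (-1718 + s)*(8 + s) (W(s) = (s - 1718)*(s + 8) = (-1718 + s)*(8 + s))
-W(q) = -(-13744 + (-13)² - 1710*(-13)) = -(-13744 + 169 + 22230) = -1*8655 = -8655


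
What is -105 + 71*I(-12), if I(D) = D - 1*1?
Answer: -1028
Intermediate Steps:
I(D) = -1 + D (I(D) = D - 1 = -1 + D)
-105 + 71*I(-12) = -105 + 71*(-1 - 12) = -105 + 71*(-13) = -105 - 923 = -1028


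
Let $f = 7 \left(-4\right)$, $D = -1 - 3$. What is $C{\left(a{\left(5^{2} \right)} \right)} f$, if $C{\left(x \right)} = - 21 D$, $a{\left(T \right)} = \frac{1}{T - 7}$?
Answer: $-2352$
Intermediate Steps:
$a{\left(T \right)} = \frac{1}{-7 + T}$
$D = -4$
$C{\left(x \right)} = 84$ ($C{\left(x \right)} = \left(-21\right) \left(-4\right) = 84$)
$f = -28$
$C{\left(a{\left(5^{2} \right)} \right)} f = 84 \left(-28\right) = -2352$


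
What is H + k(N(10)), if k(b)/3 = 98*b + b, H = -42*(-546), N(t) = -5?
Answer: 21447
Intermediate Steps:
H = 22932
k(b) = 297*b (k(b) = 3*(98*b + b) = 3*(99*b) = 297*b)
H + k(N(10)) = 22932 + 297*(-5) = 22932 - 1485 = 21447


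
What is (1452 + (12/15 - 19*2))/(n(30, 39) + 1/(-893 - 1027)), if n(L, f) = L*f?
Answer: 2716416/2246399 ≈ 1.2092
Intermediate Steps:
(1452 + (12/15 - 19*2))/(n(30, 39) + 1/(-893 - 1027)) = (1452 + (12/15 - 19*2))/(30*39 + 1/(-893 - 1027)) = (1452 + (12*(1/15) - 38))/(1170 + 1/(-1920)) = (1452 + (4/5 - 38))/(1170 - 1/1920) = (1452 - 186/5)/(2246399/1920) = (1920/2246399)*(7074/5) = 2716416/2246399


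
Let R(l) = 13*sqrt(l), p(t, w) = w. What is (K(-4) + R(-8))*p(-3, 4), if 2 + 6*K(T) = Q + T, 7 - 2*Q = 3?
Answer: -8/3 + 104*I*sqrt(2) ≈ -2.6667 + 147.08*I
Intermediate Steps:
Q = 2 (Q = 7/2 - 1/2*3 = 7/2 - 3/2 = 2)
K(T) = T/6 (K(T) = -1/3 + (2 + T)/6 = -1/3 + (1/3 + T/6) = T/6)
(K(-4) + R(-8))*p(-3, 4) = ((1/6)*(-4) + 13*sqrt(-8))*4 = (-2/3 + 13*(2*I*sqrt(2)))*4 = (-2/3 + 26*I*sqrt(2))*4 = -8/3 + 104*I*sqrt(2)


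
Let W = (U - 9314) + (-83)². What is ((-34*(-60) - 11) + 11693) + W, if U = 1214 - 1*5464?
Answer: 7047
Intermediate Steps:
U = -4250 (U = 1214 - 5464 = -4250)
W = -6675 (W = (-4250 - 9314) + (-83)² = -13564 + 6889 = -6675)
((-34*(-60) - 11) + 11693) + W = ((-34*(-60) - 11) + 11693) - 6675 = ((2040 - 11) + 11693) - 6675 = (2029 + 11693) - 6675 = 13722 - 6675 = 7047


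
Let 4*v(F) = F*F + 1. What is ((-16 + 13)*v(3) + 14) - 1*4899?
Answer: -9785/2 ≈ -4892.5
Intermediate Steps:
v(F) = ¼ + F²/4 (v(F) = (F*F + 1)/4 = (F² + 1)/4 = (1 + F²)/4 = ¼ + F²/4)
((-16 + 13)*v(3) + 14) - 1*4899 = ((-16 + 13)*(¼ + (¼)*3²) + 14) - 1*4899 = (-3*(¼ + (¼)*9) + 14) - 4899 = (-3*(¼ + 9/4) + 14) - 4899 = (-3*5/2 + 14) - 4899 = (-15/2 + 14) - 4899 = 13/2 - 4899 = -9785/2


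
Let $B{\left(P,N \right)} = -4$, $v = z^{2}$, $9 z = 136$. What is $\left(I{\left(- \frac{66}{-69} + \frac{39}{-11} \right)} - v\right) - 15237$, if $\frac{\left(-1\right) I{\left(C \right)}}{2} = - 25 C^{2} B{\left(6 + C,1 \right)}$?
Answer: $- \frac{87133831237}{5184729} \approx -16806.0$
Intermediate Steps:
$z = \frac{136}{9}$ ($z = \frac{1}{9} \cdot 136 = \frac{136}{9} \approx 15.111$)
$v = \frac{18496}{81}$ ($v = \left(\frac{136}{9}\right)^{2} = \frac{18496}{81} \approx 228.35$)
$I{\left(C \right)} = - 200 C^{2}$ ($I{\left(C \right)} = - 2 - 25 C^{2} \left(-4\right) = - 2 \cdot 100 C^{2} = - 200 C^{2}$)
$\left(I{\left(- \frac{66}{-69} + \frac{39}{-11} \right)} - v\right) - 15237 = \left(- 200 \left(- \frac{66}{-69} + \frac{39}{-11}\right)^{2} - \frac{18496}{81}\right) - 15237 = \left(- 200 \left(\left(-66\right) \left(- \frac{1}{69}\right) + 39 \left(- \frac{1}{11}\right)\right)^{2} - \frac{18496}{81}\right) - 15237 = \left(- 200 \left(\frac{22}{23} - \frac{39}{11}\right)^{2} - \frac{18496}{81}\right) - 15237 = \left(- 200 \left(- \frac{655}{253}\right)^{2} - \frac{18496}{81}\right) - 15237 = \left(\left(-200\right) \frac{429025}{64009} - \frac{18496}{81}\right) - 15237 = \left(- \frac{85805000}{64009} - \frac{18496}{81}\right) - 15237 = - \frac{8134115464}{5184729} - 15237 = - \frac{87133831237}{5184729}$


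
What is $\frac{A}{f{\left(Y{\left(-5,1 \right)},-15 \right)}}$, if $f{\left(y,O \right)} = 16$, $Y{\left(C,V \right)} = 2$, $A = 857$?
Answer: $\frac{857}{16} \approx 53.563$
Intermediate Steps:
$\frac{A}{f{\left(Y{\left(-5,1 \right)},-15 \right)}} = \frac{857}{16}$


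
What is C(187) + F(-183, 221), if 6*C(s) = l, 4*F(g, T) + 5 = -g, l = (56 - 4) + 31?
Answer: 175/3 ≈ 58.333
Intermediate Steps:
l = 83 (l = 52 + 31 = 83)
F(g, T) = -5/4 - g/4 (F(g, T) = -5/4 + (-g)/4 = -5/4 - g/4)
C(s) = 83/6 (C(s) = (1/6)*83 = 83/6)
C(187) + F(-183, 221) = 83/6 + (-5/4 - 1/4*(-183)) = 83/6 + (-5/4 + 183/4) = 83/6 + 89/2 = 175/3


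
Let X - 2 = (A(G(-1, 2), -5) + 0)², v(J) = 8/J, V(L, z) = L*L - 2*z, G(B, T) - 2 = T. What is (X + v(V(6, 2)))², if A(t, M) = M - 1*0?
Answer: 11881/16 ≈ 742.56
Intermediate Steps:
G(B, T) = 2 + T
A(t, M) = M (A(t, M) = M + 0 = M)
V(L, z) = L² - 2*z
X = 27 (X = 2 + (-5 + 0)² = 2 + (-5)² = 2 + 25 = 27)
(X + v(V(6, 2)))² = (27 + 8/(6² - 2*2))² = (27 + 8/(36 - 4))² = (27 + 8/32)² = (27 + 8*(1/32))² = (27 + ¼)² = (109/4)² = 11881/16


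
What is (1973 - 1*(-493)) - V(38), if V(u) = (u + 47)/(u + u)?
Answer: 187331/76 ≈ 2464.9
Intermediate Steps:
V(u) = (47 + u)/(2*u) (V(u) = (47 + u)/((2*u)) = (47 + u)*(1/(2*u)) = (47 + u)/(2*u))
(1973 - 1*(-493)) - V(38) = (1973 - 1*(-493)) - (47 + 38)/(2*38) = (1973 + 493) - 85/(2*38) = 2466 - 1*85/76 = 2466 - 85/76 = 187331/76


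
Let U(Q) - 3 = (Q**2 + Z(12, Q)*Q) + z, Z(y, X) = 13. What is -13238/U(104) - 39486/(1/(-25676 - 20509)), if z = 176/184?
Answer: 510542989754576/279955 ≈ 1.8237e+9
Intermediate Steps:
z = 22/23 (z = 176*(1/184) = 22/23 ≈ 0.95652)
U(Q) = 91/23 + Q**2 + 13*Q (U(Q) = 3 + ((Q**2 + 13*Q) + 22/23) = 3 + (22/23 + Q**2 + 13*Q) = 91/23 + Q**2 + 13*Q)
-13238/U(104) - 39486/(1/(-25676 - 20509)) = -13238/(91/23 + 104**2 + 13*104) - 39486/(1/(-25676 - 20509)) = -13238/(91/23 + 10816 + 1352) - 39486/(1/(-46185)) = -13238/279955/23 - 39486/(-1/46185) = -13238*23/279955 - 39486*(-46185) = -304474/279955 + 1823660910 = 510542989754576/279955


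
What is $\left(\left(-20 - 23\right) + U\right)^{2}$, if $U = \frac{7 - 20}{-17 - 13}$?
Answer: $\frac{1630729}{900} \approx 1811.9$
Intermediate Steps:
$U = \frac{13}{30}$ ($U = - \frac{13}{-30} = \left(-13\right) \left(- \frac{1}{30}\right) = \frac{13}{30} \approx 0.43333$)
$\left(\left(-20 - 23\right) + U\right)^{2} = \left(\left(-20 - 23\right) + \frac{13}{30}\right)^{2} = \left(-43 + \frac{13}{30}\right)^{2} = \left(- \frac{1277}{30}\right)^{2} = \frac{1630729}{900}$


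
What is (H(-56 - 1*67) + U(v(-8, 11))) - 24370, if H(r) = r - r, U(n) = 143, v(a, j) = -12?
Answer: -24227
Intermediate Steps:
H(r) = 0
(H(-56 - 1*67) + U(v(-8, 11))) - 24370 = (0 + 143) - 24370 = 143 - 24370 = -24227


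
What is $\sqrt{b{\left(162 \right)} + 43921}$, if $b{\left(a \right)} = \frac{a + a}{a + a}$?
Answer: $\sqrt{43922} \approx 209.58$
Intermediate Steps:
$b{\left(a \right)} = 1$ ($b{\left(a \right)} = \frac{2 a}{2 a} = 2 a \frac{1}{2 a} = 1$)
$\sqrt{b{\left(162 \right)} + 43921} = \sqrt{1 + 43921} = \sqrt{43922}$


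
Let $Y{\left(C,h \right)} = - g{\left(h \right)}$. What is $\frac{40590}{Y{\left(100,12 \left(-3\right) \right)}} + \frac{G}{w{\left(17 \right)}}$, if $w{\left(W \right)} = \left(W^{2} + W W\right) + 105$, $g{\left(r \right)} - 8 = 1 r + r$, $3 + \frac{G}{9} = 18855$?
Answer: $\frac{19290861}{21856} \approx 882.63$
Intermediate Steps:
$G = 169668$ ($G = -27 + 9 \cdot 18855 = -27 + 169695 = 169668$)
$g{\left(r \right)} = 8 + 2 r$ ($g{\left(r \right)} = 8 + \left(1 r + r\right) = 8 + \left(r + r\right) = 8 + 2 r$)
$Y{\left(C,h \right)} = -8 - 2 h$ ($Y{\left(C,h \right)} = - (8 + 2 h) = -8 - 2 h$)
$w{\left(W \right)} = 105 + 2 W^{2}$ ($w{\left(W \right)} = \left(W^{2} + W^{2}\right) + 105 = 2 W^{2} + 105 = 105 + 2 W^{2}$)
$\frac{40590}{Y{\left(100,12 \left(-3\right) \right)}} + \frac{G}{w{\left(17 \right)}} = \frac{40590}{-8 - 2 \cdot 12 \left(-3\right)} + \frac{169668}{105 + 2 \cdot 17^{2}} = \frac{40590}{-8 - -72} + \frac{169668}{105 + 2 \cdot 289} = \frac{40590}{-8 + 72} + \frac{169668}{105 + 578} = \frac{40590}{64} + \frac{169668}{683} = 40590 \cdot \frac{1}{64} + 169668 \cdot \frac{1}{683} = \frac{20295}{32} + \frac{169668}{683} = \frac{19290861}{21856}$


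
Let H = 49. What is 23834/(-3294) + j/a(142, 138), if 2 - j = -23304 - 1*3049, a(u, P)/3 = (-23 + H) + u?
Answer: 593659/13176 ≈ 45.056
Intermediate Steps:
a(u, P) = 78 + 3*u (a(u, P) = 3*((-23 + 49) + u) = 3*(26 + u) = 78 + 3*u)
j = 26355 (j = 2 - (-23304 - 1*3049) = 2 - (-23304 - 3049) = 2 - 1*(-26353) = 2 + 26353 = 26355)
23834/(-3294) + j/a(142, 138) = 23834/(-3294) + 26355/(78 + 3*142) = 23834*(-1/3294) + 26355/(78 + 426) = -11917/1647 + 26355/504 = -11917/1647 + 26355*(1/504) = -11917/1647 + 1255/24 = 593659/13176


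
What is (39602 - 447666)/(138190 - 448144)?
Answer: 204032/154977 ≈ 1.3165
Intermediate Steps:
(39602 - 447666)/(138190 - 448144) = -408064/(-309954) = -408064*(-1/309954) = 204032/154977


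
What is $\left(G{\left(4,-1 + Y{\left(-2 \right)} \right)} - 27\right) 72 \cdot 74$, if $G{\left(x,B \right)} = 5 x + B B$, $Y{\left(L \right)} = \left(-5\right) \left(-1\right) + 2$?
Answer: $154512$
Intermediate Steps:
$Y{\left(L \right)} = 7$ ($Y{\left(L \right)} = 5 + 2 = 7$)
$G{\left(x,B \right)} = B^{2} + 5 x$ ($G{\left(x,B \right)} = 5 x + B^{2} = B^{2} + 5 x$)
$\left(G{\left(4,-1 + Y{\left(-2 \right)} \right)} - 27\right) 72 \cdot 74 = \left(\left(\left(-1 + 7\right)^{2} + 5 \cdot 4\right) - 27\right) 72 \cdot 74 = \left(\left(6^{2} + 20\right) - 27\right) 72 \cdot 74 = \left(\left(36 + 20\right) - 27\right) 72 \cdot 74 = \left(56 - 27\right) 72 \cdot 74 = 29 \cdot 72 \cdot 74 = 2088 \cdot 74 = 154512$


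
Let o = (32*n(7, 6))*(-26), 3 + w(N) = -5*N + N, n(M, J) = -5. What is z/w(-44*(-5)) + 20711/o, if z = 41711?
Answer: -155229947/3673280 ≈ -42.259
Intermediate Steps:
w(N) = -3 - 4*N (w(N) = -3 + (-5*N + N) = -3 - 4*N)
o = 4160 (o = (32*(-5))*(-26) = -160*(-26) = 4160)
z/w(-44*(-5)) + 20711/o = 41711/(-3 - (-176)*(-5)) + 20711/4160 = 41711/(-3 - 4*220) + 20711*(1/4160) = 41711/(-3 - 880) + 20711/4160 = 41711/(-883) + 20711/4160 = 41711*(-1/883) + 20711/4160 = -41711/883 + 20711/4160 = -155229947/3673280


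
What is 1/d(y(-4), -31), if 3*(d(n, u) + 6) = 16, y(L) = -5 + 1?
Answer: -3/2 ≈ -1.5000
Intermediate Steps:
y(L) = -4
d(n, u) = -2/3 (d(n, u) = -6 + (1/3)*16 = -6 + 16/3 = -2/3)
1/d(y(-4), -31) = 1/(-2/3) = -3/2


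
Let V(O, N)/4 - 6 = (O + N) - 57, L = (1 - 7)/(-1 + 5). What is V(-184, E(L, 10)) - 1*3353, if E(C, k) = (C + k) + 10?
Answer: -4219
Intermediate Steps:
L = -3/2 (L = -6/4 = -6*1/4 = -3/2 ≈ -1.5000)
E(C, k) = 10 + C + k
V(O, N) = -204 + 4*N + 4*O (V(O, N) = 24 + 4*((O + N) - 57) = 24 + 4*((N + O) - 57) = 24 + 4*(-57 + N + O) = 24 + (-228 + 4*N + 4*O) = -204 + 4*N + 4*O)
V(-184, E(L, 10)) - 1*3353 = (-204 + 4*(10 - 3/2 + 10) + 4*(-184)) - 1*3353 = (-204 + 4*(37/2) - 736) - 3353 = (-204 + 74 - 736) - 3353 = -866 - 3353 = -4219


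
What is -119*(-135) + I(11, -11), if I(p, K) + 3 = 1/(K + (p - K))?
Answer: 176683/11 ≈ 16062.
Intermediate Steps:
I(p, K) = -3 + 1/p (I(p, K) = -3 + 1/(K + (p - K)) = -3 + 1/p)
-119*(-135) + I(11, -11) = -119*(-135) + (-3 + 1/11) = 16065 + (-3 + 1/11) = 16065 - 32/11 = 176683/11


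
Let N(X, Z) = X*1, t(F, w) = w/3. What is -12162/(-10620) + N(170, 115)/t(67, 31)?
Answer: 965537/54870 ≈ 17.597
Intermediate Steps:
t(F, w) = w/3 (t(F, w) = w*(⅓) = w/3)
N(X, Z) = X
-12162/(-10620) + N(170, 115)/t(67, 31) = -12162/(-10620) + 170/(((⅓)*31)) = -12162*(-1/10620) + 170/(31/3) = 2027/1770 + 170*(3/31) = 2027/1770 + 510/31 = 965537/54870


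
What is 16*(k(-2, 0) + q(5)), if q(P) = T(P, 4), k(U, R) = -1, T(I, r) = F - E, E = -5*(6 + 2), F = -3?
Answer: 576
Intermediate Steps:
E = -40 (E = -5*8 = -40)
T(I, r) = 37 (T(I, r) = -3 - 1*(-40) = -3 + 40 = 37)
q(P) = 37
16*(k(-2, 0) + q(5)) = 16*(-1 + 37) = 16*36 = 576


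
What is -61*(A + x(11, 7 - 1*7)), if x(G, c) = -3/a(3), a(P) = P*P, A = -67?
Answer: 12322/3 ≈ 4107.3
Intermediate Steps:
a(P) = P²
x(G, c) = -⅓ (x(G, c) = -3/(3²) = -3/9 = -3*⅑ = -⅓)
-61*(A + x(11, 7 - 1*7)) = -61*(-67 - ⅓) = -61*(-202/3) = 12322/3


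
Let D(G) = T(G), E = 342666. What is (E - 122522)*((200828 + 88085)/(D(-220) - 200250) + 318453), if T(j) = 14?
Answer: 3509396186500820/50059 ≈ 7.0105e+10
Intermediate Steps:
D(G) = 14
(E - 122522)*((200828 + 88085)/(D(-220) - 200250) + 318453) = (342666 - 122522)*((200828 + 88085)/(14 - 200250) + 318453) = 220144*(288913/(-200236) + 318453) = 220144*(288913*(-1/200236) + 318453) = 220144*(-288913/200236 + 318453) = 220144*(63765465995/200236) = 3509396186500820/50059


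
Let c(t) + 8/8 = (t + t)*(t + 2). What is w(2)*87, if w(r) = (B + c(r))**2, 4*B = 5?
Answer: 367575/16 ≈ 22973.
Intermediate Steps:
B = 5/4 (B = (1/4)*5 = 5/4 ≈ 1.2500)
c(t) = -1 + 2*t*(2 + t) (c(t) = -1 + (t + t)*(t + 2) = -1 + (2*t)*(2 + t) = -1 + 2*t*(2 + t))
w(r) = (1/4 + 2*r**2 + 4*r)**2 (w(r) = (5/4 + (-1 + 2*r**2 + 4*r))**2 = (1/4 + 2*r**2 + 4*r)**2)
w(2)*87 = ((1 + 8*2**2 + 16*2)**2/16)*87 = ((1 + 8*4 + 32)**2/16)*87 = ((1 + 32 + 32)**2/16)*87 = ((1/16)*65**2)*87 = ((1/16)*4225)*87 = (4225/16)*87 = 367575/16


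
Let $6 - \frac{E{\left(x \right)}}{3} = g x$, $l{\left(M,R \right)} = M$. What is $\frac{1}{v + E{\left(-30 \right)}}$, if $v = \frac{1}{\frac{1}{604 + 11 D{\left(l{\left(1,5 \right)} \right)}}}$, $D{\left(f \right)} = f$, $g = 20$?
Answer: $\frac{1}{2433} \approx 0.00041102$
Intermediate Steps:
$v = 615$ ($v = \frac{1}{\frac{1}{604 + 11 \cdot 1}} = \frac{1}{\frac{1}{604 + 11}} = \frac{1}{\frac{1}{615}} = 615$)
$E{\left(x \right)} = 18 - 60 x$ ($E{\left(x \right)} = 18 - 3 \cdot 20 x = 18 - 60 x$)
$\frac{1}{v + E{\left(-30 \right)}} = \frac{1}{615 + \left(18 - -1800\right)} = \frac{1}{615 + \left(18 + 1800\right)} = \frac{1}{615 + 1818} = \frac{1}{2433}$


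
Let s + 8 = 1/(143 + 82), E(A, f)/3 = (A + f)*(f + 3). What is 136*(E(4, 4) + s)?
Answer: 4896136/225 ≈ 21761.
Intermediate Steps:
E(A, f) = 3*(3 + f)*(A + f) (E(A, f) = 3*((A + f)*(f + 3)) = 3*((A + f)*(3 + f)) = 3*((3 + f)*(A + f)) = 3*(3 + f)*(A + f))
s = -1799/225 (s = -8 + 1/(143 + 82) = -8 + 1/225 = -1799/225 ≈ -7.9956)
136*(E(4, 4) + s) = 136*((3*4² + 9*4 + 9*4 + 3*4*4) - 1799/225) = 136*((3*16 + 36 + 36 + 48) - 1799/225) = 136*((48 + 36 + 36 + 48) - 1799/225) = 136*(168 - 1799/225) = 136*(36001/225) = 4896136/225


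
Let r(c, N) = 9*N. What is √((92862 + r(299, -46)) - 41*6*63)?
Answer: 45*√38 ≈ 277.40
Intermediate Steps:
√((92862 + r(299, -46)) - 41*6*63) = √((92862 + 9*(-46)) - 41*6*63) = √((92862 - 414) - 246*63) = √(92448 - 15498) = √76950 = 45*√38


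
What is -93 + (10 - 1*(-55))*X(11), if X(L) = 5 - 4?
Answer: -28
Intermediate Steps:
X(L) = 1
-93 + (10 - 1*(-55))*X(11) = -93 + (10 - 1*(-55))*1 = -93 + (10 + 55)*1 = -93 + 65*1 = -93 + 65 = -28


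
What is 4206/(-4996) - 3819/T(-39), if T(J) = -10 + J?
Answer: 9436815/122402 ≈ 77.097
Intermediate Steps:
4206/(-4996) - 3819/T(-39) = 4206/(-4996) - 3819/(-10 - 39) = 4206*(-1/4996) - 3819/(-49) = -2103/2498 - 3819*(-1/49) = -2103/2498 + 3819/49 = 9436815/122402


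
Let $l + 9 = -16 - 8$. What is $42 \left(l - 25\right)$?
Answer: $-2436$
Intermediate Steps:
$l = -33$ ($l = -9 - 24 = -33$)
$42 \left(l - 25\right) = 42 \left(-33 - 25\right) = 42 \left(-58\right) = -2436$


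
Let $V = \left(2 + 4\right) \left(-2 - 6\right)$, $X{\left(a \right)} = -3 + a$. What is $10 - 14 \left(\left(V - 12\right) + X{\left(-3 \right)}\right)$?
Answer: $934$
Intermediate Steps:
$V = -48$ ($V = 6 \left(-8\right) = -48$)
$10 - 14 \left(\left(V - 12\right) + X{\left(-3 \right)}\right) = 10 - 14 \left(\left(-48 - 12\right) - 6\right) = 10 - 14 \left(-60 - 6\right) = 10 - -924 = 10 + 924 = 934$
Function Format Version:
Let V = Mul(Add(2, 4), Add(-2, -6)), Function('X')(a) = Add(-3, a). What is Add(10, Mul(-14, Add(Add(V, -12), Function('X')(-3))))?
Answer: 934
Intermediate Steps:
V = -48 (V = Mul(6, -8) = -48)
Add(10, Mul(-14, Add(Add(V, -12), Function('X')(-3)))) = Add(10, Mul(-14, Add(Add(-48, -12), Add(-3, -3)))) = Add(10, Mul(-14, Add(-60, -6))) = Add(10, Mul(-14, -66)) = Add(10, 924) = 934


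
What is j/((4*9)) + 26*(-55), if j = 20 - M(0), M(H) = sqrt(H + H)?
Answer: -12865/9 ≈ -1429.4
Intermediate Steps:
M(H) = sqrt(2)*sqrt(H) (M(H) = sqrt(2*H) = sqrt(2)*sqrt(H))
j = 20 (j = 20 - sqrt(2)*sqrt(0) = 20 - sqrt(2)*0 = 20 - 1*0 = 20 + 0 = 20)
j/((4*9)) + 26*(-55) = 20/((4*9)) + 26*(-55) = 20/36 - 1430 = 20*(1/36) - 1430 = 5/9 - 1430 = -12865/9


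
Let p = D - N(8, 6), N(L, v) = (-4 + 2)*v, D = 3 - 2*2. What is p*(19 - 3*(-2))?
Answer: 275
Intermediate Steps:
D = -1 (D = 3 - 4 = -1)
N(L, v) = -2*v
p = 11 (p = -1 - (-2)*6 = -1 - 1*(-12) = -1 + 12 = 11)
p*(19 - 3*(-2)) = 11*(19 - 3*(-2)) = 11*(19 + 6) = 11*25 = 275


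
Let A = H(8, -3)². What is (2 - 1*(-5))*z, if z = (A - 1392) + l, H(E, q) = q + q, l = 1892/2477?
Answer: -23498440/2477 ≈ -9486.7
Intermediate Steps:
l = 1892/2477 (l = 1892*(1/2477) = 1892/2477 ≈ 0.76383)
H(E, q) = 2*q
A = 36 (A = (2*(-3))² = (-6)² = 36)
z = -3356920/2477 (z = (36 - 1392) + 1892/2477 = -1356 + 1892/2477 = -3356920/2477 ≈ -1355.2)
(2 - 1*(-5))*z = (2 - 1*(-5))*(-3356920/2477) = (2 + 5)*(-3356920/2477) = 7*(-3356920/2477) = -23498440/2477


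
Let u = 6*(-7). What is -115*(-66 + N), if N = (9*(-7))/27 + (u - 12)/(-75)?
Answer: 116633/15 ≈ 7775.5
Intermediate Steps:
u = -42
N = -121/75 (N = (9*(-7))/27 + (-42 - 12)/(-75) = -63*1/27 - 54*(-1/75) = -7/3 + 18/25 = -121/75 ≈ -1.6133)
-115*(-66 + N) = -115*(-66 - 121/75) = -115*(-5071/75) = 116633/15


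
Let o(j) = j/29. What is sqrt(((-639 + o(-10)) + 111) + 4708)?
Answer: sqrt(3515090)/29 ≈ 64.650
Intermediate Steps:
o(j) = j/29 (o(j) = j*(1/29) = j/29)
sqrt(((-639 + o(-10)) + 111) + 4708) = sqrt(((-639 + (1/29)*(-10)) + 111) + 4708) = sqrt(((-639 - 10/29) + 111) + 4708) = sqrt((-18541/29 + 111) + 4708) = sqrt(-15322/29 + 4708) = sqrt(121210/29) = sqrt(3515090)/29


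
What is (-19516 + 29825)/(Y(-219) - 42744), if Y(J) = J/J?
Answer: -10309/42743 ≈ -0.24119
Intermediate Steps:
Y(J) = 1
(-19516 + 29825)/(Y(-219) - 42744) = (-19516 + 29825)/(1 - 42744) = 10309/(-42743) = 10309*(-1/42743) = -10309/42743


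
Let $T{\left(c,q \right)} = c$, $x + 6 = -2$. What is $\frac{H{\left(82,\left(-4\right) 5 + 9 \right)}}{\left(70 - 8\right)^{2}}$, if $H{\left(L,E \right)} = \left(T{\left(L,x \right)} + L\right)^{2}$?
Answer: $\frac{6724}{961} \approx 6.9969$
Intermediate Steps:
$x = -8$ ($x = -6 - 2 = -8$)
$H{\left(L,E \right)} = 4 L^{2}$ ($H{\left(L,E \right)} = \left(L + L\right)^{2} = \left(2 L\right)^{2} = 4 L^{2}$)
$\frac{H{\left(82,\left(-4\right) 5 + 9 \right)}}{\left(70 - 8\right)^{2}} = \frac{4 \cdot 82^{2}}{\left(70 - 8\right)^{2}} = \frac{4 \cdot 6724}{62^{2}} = \frac{26896}{3844} = 26896 \cdot \frac{1}{3844} = \frac{6724}{961}$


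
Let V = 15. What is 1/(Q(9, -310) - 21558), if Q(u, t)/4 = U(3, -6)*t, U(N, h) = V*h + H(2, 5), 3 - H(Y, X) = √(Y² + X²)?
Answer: 43161/3703448642 - 310*√29/1851724321 ≈ 1.0753e-5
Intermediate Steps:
H(Y, X) = 3 - √(X² + Y²) (H(Y, X) = 3 - √(Y² + X²) = 3 - √(X² + Y²))
U(N, h) = 3 - √29 + 15*h (U(N, h) = 15*h + (3 - √(5² + 2²)) = 15*h + (3 - √(25 + 4)) = 15*h + (3 - √29) = 3 - √29 + 15*h)
Q(u, t) = 4*t*(-87 - √29) (Q(u, t) = 4*((3 - √29 + 15*(-6))*t) = 4*((3 - √29 - 90)*t) = 4*((-87 - √29)*t) = 4*(t*(-87 - √29)) = 4*t*(-87 - √29))
1/(Q(9, -310) - 21558) = 1/(-4*(-310)*(87 + √29) - 21558) = 1/((107880 + 1240*√29) - 21558) = 1/(86322 + 1240*√29)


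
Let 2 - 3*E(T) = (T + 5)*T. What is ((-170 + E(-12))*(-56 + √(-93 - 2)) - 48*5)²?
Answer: 1018540544/9 - 38399488*I*√95/9 ≈ 1.1317e+8 - 4.1586e+7*I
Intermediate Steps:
E(T) = ⅔ - T*(5 + T)/3 (E(T) = ⅔ - (T + 5)*T/3 = ⅔ - (5 + T)*T/3 = ⅔ - T*(5 + T)/3)
((-170 + E(-12))*(-56 + √(-93 - 2)) - 48*5)² = ((-170 + (⅔ - 5/3*(-12) - ⅓*(-12)²))*(-56 + √(-93 - 2)) - 48*5)² = ((-170 + (⅔ + 20 - ⅓*144))*(-56 + √(-95)) - 240)² = ((-170 + (⅔ + 20 - 48))*(-56 + I*√95) - 240)² = ((-170 - 82/3)*(-56 + I*√95) - 240)² = (-592*(-56 + I*√95)/3 - 240)² = ((33152/3 - 592*I*√95/3) - 240)² = (32432/3 - 592*I*√95/3)²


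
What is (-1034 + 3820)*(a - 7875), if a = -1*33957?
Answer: -116543952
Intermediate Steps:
a = -33957
(-1034 + 3820)*(a - 7875) = (-1034 + 3820)*(-33957 - 7875) = 2786*(-41832) = -116543952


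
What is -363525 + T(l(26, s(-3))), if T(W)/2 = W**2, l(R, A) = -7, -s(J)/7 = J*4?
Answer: -363427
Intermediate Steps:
s(J) = -28*J (s(J) = -7*J*4 = -28*J)
T(W) = 2*W**2
-363525 + T(l(26, s(-3))) = -363525 + 2*(-7)**2 = -363525 + 2*49 = -363525 + 98 = -363427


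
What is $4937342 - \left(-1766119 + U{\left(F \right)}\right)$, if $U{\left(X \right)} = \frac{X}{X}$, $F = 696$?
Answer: $6703460$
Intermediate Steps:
$U{\left(X \right)} = 1$
$4937342 - \left(-1766119 + U{\left(F \right)}\right) = 4937342 - \left(-1766119 + 1\right) = 4937342 - -1766118 = 4937342 + 1766118 = 6703460$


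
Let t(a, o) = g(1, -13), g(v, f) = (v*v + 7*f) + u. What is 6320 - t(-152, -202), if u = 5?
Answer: 6405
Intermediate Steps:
g(v, f) = 5 + v² + 7*f (g(v, f) = (v*v + 7*f) + 5 = (v² + 7*f) + 5 = 5 + v² + 7*f)
t(a, o) = -85 (t(a, o) = 5 + 1² + 7*(-13) = 5 + 1 - 91 = -85)
6320 - t(-152, -202) = 6320 - 1*(-85) = 6320 + 85 = 6405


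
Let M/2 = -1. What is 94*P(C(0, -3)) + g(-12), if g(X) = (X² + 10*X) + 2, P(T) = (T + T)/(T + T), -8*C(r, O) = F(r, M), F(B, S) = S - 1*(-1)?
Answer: 120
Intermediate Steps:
M = -2 (M = 2*(-1) = -2)
F(B, S) = 1 + S (F(B, S) = S + 1 = 1 + S)
C(r, O) = ⅛ (C(r, O) = -(1 - 2)/8 = -⅛*(-1) = ⅛)
P(T) = 1 (P(T) = (2*T)/((2*T)) = (2*T)*(1/(2*T)) = 1)
g(X) = 2 + X² + 10*X
94*P(C(0, -3)) + g(-12) = 94*1 + (2 + (-12)² + 10*(-12)) = 94 + (2 + 144 - 120) = 94 + 26 = 120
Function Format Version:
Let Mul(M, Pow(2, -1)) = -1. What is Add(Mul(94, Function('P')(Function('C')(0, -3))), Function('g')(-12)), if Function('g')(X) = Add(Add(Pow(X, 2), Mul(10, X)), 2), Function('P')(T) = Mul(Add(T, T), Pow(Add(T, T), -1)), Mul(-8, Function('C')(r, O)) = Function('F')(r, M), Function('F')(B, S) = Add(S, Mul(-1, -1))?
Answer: 120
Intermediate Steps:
M = -2 (M = Mul(2, -1) = -2)
Function('F')(B, S) = Add(1, S) (Function('F')(B, S) = Add(S, 1) = Add(1, S))
Function('C')(r, O) = Rational(1, 8) (Function('C')(r, O) = Mul(Rational(-1, 8), Add(1, -2)) = Mul(Rational(-1, 8), -1) = Rational(1, 8))
Function('P')(T) = 1 (Function('P')(T) = Mul(Mul(2, T), Pow(Mul(2, T), -1)) = Mul(Mul(2, T), Mul(Rational(1, 2), Pow(T, -1))) = 1)
Function('g')(X) = Add(2, Pow(X, 2), Mul(10, X))
Add(Mul(94, Function('P')(Function('C')(0, -3))), Function('g')(-12)) = Add(Mul(94, 1), Add(2, Pow(-12, 2), Mul(10, -12))) = Add(94, Add(2, 144, -120)) = Add(94, 26) = 120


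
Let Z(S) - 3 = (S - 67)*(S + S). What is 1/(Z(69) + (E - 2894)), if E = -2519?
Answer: -1/5134 ≈ -0.00019478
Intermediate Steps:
Z(S) = 3 + 2*S*(-67 + S) (Z(S) = 3 + (S - 67)*(S + S) = 3 + (-67 + S)*(2*S) = 3 + 2*S*(-67 + S))
1/(Z(69) + (E - 2894)) = 1/((3 - 134*69 + 2*69²) + (-2519 - 2894)) = 1/((3 - 9246 + 2*4761) - 5413) = 1/((3 - 9246 + 9522) - 5413) = 1/(279 - 5413) = 1/(-5134) = -1/5134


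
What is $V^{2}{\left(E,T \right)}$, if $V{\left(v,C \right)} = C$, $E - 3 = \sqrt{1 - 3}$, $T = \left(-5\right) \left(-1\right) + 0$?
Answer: $25$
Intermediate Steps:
$T = 5$ ($T = 5 + 0 = 5$)
$E = 3 + i \sqrt{2}$ ($E = 3 + \sqrt{1 - 3} = 3 + \sqrt{-2} = 3 + i \sqrt{2} \approx 3.0 + 1.4142 i$)
$V^{2}{\left(E,T \right)} = 5^{2} = 25$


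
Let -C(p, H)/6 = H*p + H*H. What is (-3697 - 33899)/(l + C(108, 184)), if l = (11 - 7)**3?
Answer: 9399/80576 ≈ 0.11665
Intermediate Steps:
C(p, H) = -6*H**2 - 6*H*p (C(p, H) = -6*(H*p + H*H) = -6*(H*p + H**2) = -6*(H**2 + H*p) = -6*H**2 - 6*H*p)
l = 64 (l = 4**3 = 64)
(-3697 - 33899)/(l + C(108, 184)) = (-3697 - 33899)/(64 - 6*184*(184 + 108)) = -37596/(64 - 6*184*292) = -37596/(64 - 322368) = -37596/(-322304) = -37596*(-1/322304) = 9399/80576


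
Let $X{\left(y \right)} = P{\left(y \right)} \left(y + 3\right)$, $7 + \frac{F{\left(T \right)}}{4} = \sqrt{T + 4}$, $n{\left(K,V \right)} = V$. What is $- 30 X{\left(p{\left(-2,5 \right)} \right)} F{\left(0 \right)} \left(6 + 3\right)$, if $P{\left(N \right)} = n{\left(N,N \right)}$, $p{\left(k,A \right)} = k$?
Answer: $-10800$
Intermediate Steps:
$P{\left(N \right)} = N$
$F{\left(T \right)} = -28 + 4 \sqrt{4 + T}$ ($F{\left(T \right)} = -28 + 4 \sqrt{T + 4} = -28 + 4 \sqrt{4 + T}$)
$X{\left(y \right)} = y \left(3 + y\right)$ ($X{\left(y \right)} = y \left(y + 3\right) = y \left(3 + y\right)$)
$- 30 X{\left(p{\left(-2,5 \right)} \right)} F{\left(0 \right)} \left(6 + 3\right) = - 30 \left(- 2 \left(3 - 2\right)\right) \left(-28 + 4 \sqrt{4 + 0}\right) \left(6 + 3\right) = - 30 \left(\left(-2\right) 1\right) \left(-28 + 4 \sqrt{4}\right) 9 = \left(-30\right) \left(-2\right) \left(-28 + 4 \cdot 2\right) 9 = 60 \left(-28 + 8\right) 9 = 60 \left(\left(-20\right) 9\right) = 60 \left(-180\right) = -10800$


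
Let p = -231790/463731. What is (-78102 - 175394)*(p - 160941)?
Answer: 18919309600312856/463731 ≈ 4.0798e+10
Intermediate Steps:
p = -231790/463731 (p = -231790*1/463731 = -231790/463731 ≈ -0.49984)
(-78102 - 175394)*(p - 160941) = (-78102 - 175394)*(-231790/463731 - 160941) = -253496*(-74633562661/463731) = 18919309600312856/463731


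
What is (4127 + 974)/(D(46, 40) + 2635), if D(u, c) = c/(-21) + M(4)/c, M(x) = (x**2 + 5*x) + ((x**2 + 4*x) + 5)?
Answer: 4284840/2213333 ≈ 1.9359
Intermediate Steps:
M(x) = 5 + 2*x**2 + 9*x (M(x) = (x**2 + 5*x) + (5 + x**2 + 4*x) = 5 + 2*x**2 + 9*x)
D(u, c) = 73/c - c/21 (D(u, c) = c/(-21) + (5 + 2*4**2 + 9*4)/c = c*(-1/21) + (5 + 2*16 + 36)/c = -c/21 + (5 + 32 + 36)/c = -c/21 + 73/c = 73/c - c/21)
(4127 + 974)/(D(46, 40) + 2635) = (4127 + 974)/((73/40 - 1/21*40) + 2635) = 5101/((73*(1/40) - 40/21) + 2635) = 5101/((73/40 - 40/21) + 2635) = 5101/(-67/840 + 2635) = 5101/(2213333/840) = 5101*(840/2213333) = 4284840/2213333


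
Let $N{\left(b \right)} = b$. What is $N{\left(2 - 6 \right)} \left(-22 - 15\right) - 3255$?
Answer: $-3107$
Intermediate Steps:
$N{\left(2 - 6 \right)} \left(-22 - 15\right) - 3255 = \left(2 - 6\right) \left(-22 - 15\right) - 3255 = \left(2 - 6\right) \left(-37\right) - 3255 = \left(-4\right) \left(-37\right) - 3255 = 148 - 3255 = -3107$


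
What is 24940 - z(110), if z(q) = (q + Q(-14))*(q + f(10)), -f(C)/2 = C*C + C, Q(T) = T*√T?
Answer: 37040 - 1540*I*√14 ≈ 37040.0 - 5762.2*I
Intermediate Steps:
Q(T) = T^(3/2)
f(C) = -2*C - 2*C² (f(C) = -2*(C*C + C) = -2*(C² + C) = -2*(C + C²) = -2*C - 2*C²)
z(q) = (-220 + q)*(q - 14*I*√14) (z(q) = (q + (-14)^(3/2))*(q - 2*10*(1 + 10)) = (q - 14*I*√14)*(q - 2*10*11) = (q - 14*I*√14)*(q - 220) = (q - 14*I*√14)*(-220 + q) = (-220 + q)*(q - 14*I*√14))
24940 - z(110) = 24940 - (110² - 220*110 + 3080*I*√14 - 14*I*110*√14) = 24940 - (12100 - 24200 + 3080*I*√14 - 1540*I*√14) = 24940 - (-12100 + 1540*I*√14) = 24940 + (12100 - 1540*I*√14) = 37040 - 1540*I*√14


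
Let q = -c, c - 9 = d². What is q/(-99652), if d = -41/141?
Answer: 90305/990590706 ≈ 9.1163e-5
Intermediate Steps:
d = -41/141 (d = -41*1/141 = -41/141 ≈ -0.29078)
c = 180610/19881 (c = 9 + (-41/141)² = 9 + 1681/19881 = 180610/19881 ≈ 9.0845)
q = -180610/19881 (q = -1*180610/19881 = -180610/19881 ≈ -9.0845)
q/(-99652) = -180610/19881/(-99652) = -180610/19881*(-1/99652) = 90305/990590706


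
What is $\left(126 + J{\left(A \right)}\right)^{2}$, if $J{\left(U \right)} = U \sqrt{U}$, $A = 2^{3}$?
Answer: $16388 + 4032 \sqrt{2} \approx 22090.0$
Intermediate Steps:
$A = 8$
$J{\left(U \right)} = U^{\frac{3}{2}}$
$\left(126 + J{\left(A \right)}\right)^{2} = \left(126 + 8^{\frac{3}{2}}\right)^{2} = \left(126 + 16 \sqrt{2}\right)^{2}$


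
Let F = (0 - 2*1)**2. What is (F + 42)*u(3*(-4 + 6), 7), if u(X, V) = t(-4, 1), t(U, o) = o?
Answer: 46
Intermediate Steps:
F = 4 (F = (0 - 2)**2 = (-2)**2 = 4)
u(X, V) = 1
(F + 42)*u(3*(-4 + 6), 7) = (4 + 42)*1 = 46*1 = 46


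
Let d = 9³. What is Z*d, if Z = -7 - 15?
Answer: -16038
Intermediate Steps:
Z = -22
d = 729
Z*d = -22*729 = -16038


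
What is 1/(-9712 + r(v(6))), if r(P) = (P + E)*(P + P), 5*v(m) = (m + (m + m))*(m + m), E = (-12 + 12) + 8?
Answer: -25/132208 ≈ -0.00018910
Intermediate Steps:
E = 8 (E = 0 + 8 = 8)
v(m) = 6*m**2/5 (v(m) = ((m + (m + m))*(m + m))/5 = ((m + 2*m)*(2*m))/5 = ((3*m)*(2*m))/5 = (6*m**2)/5 = 6*m**2/5)
r(P) = 2*P*(8 + P) (r(P) = (P + 8)*(P + P) = (8 + P)*(2*P) = 2*P*(8 + P))
1/(-9712 + r(v(6))) = 1/(-9712 + 2*((6/5)*6**2)*(8 + (6/5)*6**2)) = 1/(-9712 + 2*((6/5)*36)*(8 + (6/5)*36)) = 1/(-9712 + 2*(216/5)*(8 + 216/5)) = 1/(-9712 + 2*(216/5)*(256/5)) = 1/(-9712 + 110592/25) = 1/(-132208/25) = -25/132208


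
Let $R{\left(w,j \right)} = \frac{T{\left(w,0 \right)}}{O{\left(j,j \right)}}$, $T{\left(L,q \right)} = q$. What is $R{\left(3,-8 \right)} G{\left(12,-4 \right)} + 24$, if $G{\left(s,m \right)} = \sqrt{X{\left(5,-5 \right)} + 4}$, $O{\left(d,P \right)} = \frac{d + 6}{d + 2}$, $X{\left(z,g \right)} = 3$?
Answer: $24$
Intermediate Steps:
$O{\left(d,P \right)} = \frac{6 + d}{2 + d}$
$G{\left(s,m \right)} = \sqrt{7}$ ($G{\left(s,m \right)} = \sqrt{3 + 4} = \sqrt{7}$)
$R{\left(w,j \right)} = 0$ ($R{\left(w,j \right)} = \frac{0}{\frac{1}{2 + j} \left(6 + j\right)} = 0 \frac{2 + j}{6 + j} = 0$)
$R{\left(3,-8 \right)} G{\left(12,-4 \right)} + 24 = 0 \sqrt{7} + 24 = 0 + 24 = 24$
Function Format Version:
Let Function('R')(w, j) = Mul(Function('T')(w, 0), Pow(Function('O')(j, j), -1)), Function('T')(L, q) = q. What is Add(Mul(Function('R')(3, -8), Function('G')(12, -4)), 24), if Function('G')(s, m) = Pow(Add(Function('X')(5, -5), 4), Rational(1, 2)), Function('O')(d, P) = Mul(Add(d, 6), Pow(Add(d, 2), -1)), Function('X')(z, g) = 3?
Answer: 24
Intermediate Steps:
Function('O')(d, P) = Mul(Pow(Add(2, d), -1), Add(6, d)) (Function('O')(d, P) = Mul(Add(6, d), Pow(Add(2, d), -1)) = Mul(Pow(Add(2, d), -1), Add(6, d)))
Function('G')(s, m) = Pow(7, Rational(1, 2)) (Function('G')(s, m) = Pow(Add(3, 4), Rational(1, 2)) = Pow(7, Rational(1, 2)))
Function('R')(w, j) = 0 (Function('R')(w, j) = Mul(0, Pow(Mul(Pow(Add(2, j), -1), Add(6, j)), -1)) = Mul(0, Mul(Pow(Add(6, j), -1), Add(2, j))) = 0)
Add(Mul(Function('R')(3, -8), Function('G')(12, -4)), 24) = Add(Mul(0, Pow(7, Rational(1, 2))), 24) = Add(0, 24) = 24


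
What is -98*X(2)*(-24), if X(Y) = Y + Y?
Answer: 9408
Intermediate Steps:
X(Y) = 2*Y
-98*X(2)*(-24) = -196*2*(-24) = -98*4*(-24) = -392*(-24) = 9408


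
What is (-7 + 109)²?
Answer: 10404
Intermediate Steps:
(-7 + 109)² = 102² = 10404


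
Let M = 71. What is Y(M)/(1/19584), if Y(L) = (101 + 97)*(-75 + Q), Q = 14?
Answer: -236535552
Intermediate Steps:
Y(L) = -12078 (Y(L) = (101 + 97)*(-75 + 14) = 198*(-61) = -12078)
Y(M)/(1/19584) = -12078/(1/19584) = -12078/1/19584 = -12078*19584 = -236535552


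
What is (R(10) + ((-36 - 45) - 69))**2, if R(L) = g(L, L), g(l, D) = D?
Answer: 19600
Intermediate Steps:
R(L) = L
(R(10) + ((-36 - 45) - 69))**2 = (10 + ((-36 - 45) - 69))**2 = (10 + (-81 - 69))**2 = (10 - 150)**2 = (-140)**2 = 19600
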